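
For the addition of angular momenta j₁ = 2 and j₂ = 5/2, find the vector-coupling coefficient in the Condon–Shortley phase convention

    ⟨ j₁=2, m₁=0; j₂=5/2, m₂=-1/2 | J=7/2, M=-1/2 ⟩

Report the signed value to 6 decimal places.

triangle: 1!*3!*4!/9! = 144/362880
(j±m)!: 2!*2!*2!*3!*3!*4! = 6912
prefactor² = (2J+1)*Δ*N² = 768/35
  k=0: +1/(0!*1!*2!*2!*1!*2!) = 1/8
  k=1: −1/(1!*0!*1!*1!*2!*3!) = -1/12
Σ = 1/24  ⇒  CG² = 768/35*1/24² = 4/105
CG = +√(4/105) = +0.195180

+√(4/105) ≈ +0.195180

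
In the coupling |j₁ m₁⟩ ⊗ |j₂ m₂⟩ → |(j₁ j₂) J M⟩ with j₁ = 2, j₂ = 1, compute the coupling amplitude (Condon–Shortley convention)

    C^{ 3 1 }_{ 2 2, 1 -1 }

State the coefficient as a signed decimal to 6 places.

triangle: 0!×4!×2!/7! = 48/5040
(j±m)!: 4!×0!×0!×2!×4!×2! = 2304
prefactor² = (2J+1)×Δ×N² = 768/5
  k=0: +1/(0!×0!×0!×0!×4!×2!) = 1/48
Σ = 1/48  ⇒  CG² = 768/5×1/48² = 1/15
CG = +√(1/15) = +0.258199

+√(1/15) = +0.258199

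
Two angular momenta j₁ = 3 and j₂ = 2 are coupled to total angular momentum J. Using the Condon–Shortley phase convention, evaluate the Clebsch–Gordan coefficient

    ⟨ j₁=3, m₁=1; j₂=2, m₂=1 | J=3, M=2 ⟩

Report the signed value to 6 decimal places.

-0.500000  (= −√(1/4))

j₁+j₂−J=2  J+j₁−j₂=4  J−j₁+j₂=2  j₁+j₂+J+1=9
(j₁±m₁, j₂±m₂, J±M) = (4,2,3,1,5,1)
P² = 64
sum k=1..2:
  [1] −1/12 = -1/12
  [2] +1/48 = 1/48
S = -1/16
C² = P²·S² = 1/4 ; C = -0.500000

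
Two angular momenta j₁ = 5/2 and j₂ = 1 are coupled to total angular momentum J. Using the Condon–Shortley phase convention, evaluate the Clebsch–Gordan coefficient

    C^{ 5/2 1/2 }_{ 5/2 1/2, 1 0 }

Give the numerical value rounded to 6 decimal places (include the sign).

triangle: 1!×4!×1!/7! = 24/5040
(j±m)!: 3!×2!×1!×1!×3!×2! = 144
prefactor² = (2J+1)×Δ×N² = 144/35
  k=0: +1/(0!×1!×2!×1!×2!×0!) = 1/4
  k=1: −1/(1!×0!×1!×0!×3!×1!) = -1/6
Σ = 1/12  ⇒  CG² = 144/35×1/12² = 1/35
CG = +√(1/35) = +0.169031

+√(1/35) ≈ +0.169031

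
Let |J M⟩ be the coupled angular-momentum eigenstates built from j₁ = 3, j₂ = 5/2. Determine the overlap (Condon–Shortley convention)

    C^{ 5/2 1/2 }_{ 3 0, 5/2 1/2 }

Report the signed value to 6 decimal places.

+0.276026  (= +√(8/105))

√[6·3!3!2!/9! · 3!3!3!2!3!2!] = √(216/35)
  +(−1)^1/∏(1,2,2,2,1,0)! = -1/8  (running -1/8)
  +(−1)^2/∏(2,1,1,1,2,1)! = 1/4  (running 1/8)
  +(−1)^3/∏(3,0,0,0,3,2)! = -1/72  (running 1/9)
⟨..|..⟩ = √(216/35)·(1/9) = +0.276026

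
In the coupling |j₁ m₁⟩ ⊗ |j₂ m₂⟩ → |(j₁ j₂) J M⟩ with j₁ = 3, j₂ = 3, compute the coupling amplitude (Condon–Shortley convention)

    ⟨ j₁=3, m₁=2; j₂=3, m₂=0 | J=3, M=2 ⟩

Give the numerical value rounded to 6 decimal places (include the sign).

−√(1/6) ≈ -0.408248

√[7·3!3!3!/10! · 5!1!3!3!5!1!] = √(216)
  +(−1)^0/∏(0,3,1,3,2,0)! = 1/72  (running 1/72)
  +(−1)^1/∏(1,2,0,2,3,1)! = -1/24  (running -1/36)
⟨..|..⟩ = √(216)·(-1/36) = -0.408248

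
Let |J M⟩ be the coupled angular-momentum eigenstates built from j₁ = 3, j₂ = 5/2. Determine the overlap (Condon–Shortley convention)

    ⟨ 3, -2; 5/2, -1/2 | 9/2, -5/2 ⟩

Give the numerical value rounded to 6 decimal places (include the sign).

√[10·1!5!4!/11! · 1!5!2!3!2!7!] = √(115200/11)
  +(−1)^0/∏(0,1,5,2,0,2)! = 1/480  (running 1/480)
  +(−1)^1/∏(1,0,4,1,1,3)! = -1/144  (running -7/1440)
⟨..|..⟩ = √(115200/11)·(-7/1440) = -0.497468

-0.497468  (= −√(49/198))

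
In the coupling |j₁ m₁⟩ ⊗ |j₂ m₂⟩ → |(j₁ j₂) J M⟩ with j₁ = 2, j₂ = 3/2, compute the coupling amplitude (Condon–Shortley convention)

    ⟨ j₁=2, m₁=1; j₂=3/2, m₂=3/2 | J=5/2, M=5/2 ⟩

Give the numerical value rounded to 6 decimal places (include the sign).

−√(3/7) = -0.654654

√[6·1!3!2!/7! · 3!1!3!0!5!0!] = √(432/7)
  +(−1)^1/∏(1,0,0,2,3,0)! = -1/12  (running -1/12)
⟨..|..⟩ = √(432/7)·(-1/12) = -0.654654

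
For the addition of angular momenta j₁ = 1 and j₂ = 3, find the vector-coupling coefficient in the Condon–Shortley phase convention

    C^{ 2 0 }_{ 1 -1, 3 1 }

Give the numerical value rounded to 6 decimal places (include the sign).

j₁+j₂−J=2  J+j₁−j₂=0  J−j₁+j₂=4  j₁+j₂+J+1=7
(j₁±m₁, j₂±m₂, J±M) = (0,2,4,2,2,2)
P² = 128/7
sum k=2..2:
  [2] +1/8 = 1/8
S = 1/8
C² = P²·S² = 2/7 ; C = +0.534522

+√(2/7) ≈ +0.534522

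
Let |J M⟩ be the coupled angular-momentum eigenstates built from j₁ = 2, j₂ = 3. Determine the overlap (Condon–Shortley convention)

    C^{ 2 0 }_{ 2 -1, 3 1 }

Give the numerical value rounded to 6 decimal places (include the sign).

+0.377964

triangle: 3!*1!*3!/8! = 36/40320
(j±m)!: 1!*3!*4!*2!*2!*2! = 1152
prefactor² = (2J+1)*Δ*N² = 36/7
  k=2: +1/(2!*1!*1!*2!*0!*1!) = 1/4
  k=3: −1/(3!*0!*0!*1!*1!*2!) = -1/12
Σ = 1/6  ⇒  CG² = 36/7*1/6² = 1/7
CG = +√(1/7) = +0.377964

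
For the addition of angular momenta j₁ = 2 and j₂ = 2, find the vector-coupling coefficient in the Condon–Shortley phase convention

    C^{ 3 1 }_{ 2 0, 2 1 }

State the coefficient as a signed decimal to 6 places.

triangle: 1!*3!*3!/8! = 36/40320
(j±m)!: 2!*2!*3!*1!*4!*2! = 1152
prefactor² = (2J+1)*Δ*N² = 36/5
  k=0: +1/(0!*1!*2!*3!*1!*0!) = 1/12
  k=1: −1/(1!*0!*1!*2!*2!*1!) = -1/4
Σ = -1/6  ⇒  CG² = 36/5*(-1/6)² = 1/5
CG = −√(1/5) = -0.447214

-0.447214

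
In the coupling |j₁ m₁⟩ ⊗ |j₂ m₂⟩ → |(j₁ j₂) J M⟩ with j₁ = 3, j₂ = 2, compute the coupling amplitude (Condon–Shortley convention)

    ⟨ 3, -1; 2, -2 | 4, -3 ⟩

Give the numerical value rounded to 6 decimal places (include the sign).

j₁+j₂−J=1  J+j₁−j₂=5  J−j₁+j₂=3  j₁+j₂+J+1=10
(j₁±m₁, j₂±m₂, J±M) = (2,4,0,4,1,7)
P² = 10368
sum k=0..0:
  [0] +1/144 = 1/144
S = 1/144
C² = P²·S² = 1/2 ; C = +0.707107

+√(1/2) = +0.707107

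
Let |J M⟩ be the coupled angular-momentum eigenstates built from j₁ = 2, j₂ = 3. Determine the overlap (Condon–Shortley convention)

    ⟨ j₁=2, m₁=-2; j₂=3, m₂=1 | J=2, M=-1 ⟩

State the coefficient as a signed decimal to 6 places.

−√(3/14) ≈ -0.462910

triangle: 3!*1!*3!/8! = 36/40320
(j±m)!: 0!*4!*4!*2!*1!*3! = 6912
prefactor² = (2J+1)*Δ*N² = 216/7
  k=3: −1/(3!*0!*1!*1!*0!*2!) = -1/12
Σ = -1/12  ⇒  CG² = 216/7*(-1/12)² = 3/14
CG = −√(3/14) = -0.462910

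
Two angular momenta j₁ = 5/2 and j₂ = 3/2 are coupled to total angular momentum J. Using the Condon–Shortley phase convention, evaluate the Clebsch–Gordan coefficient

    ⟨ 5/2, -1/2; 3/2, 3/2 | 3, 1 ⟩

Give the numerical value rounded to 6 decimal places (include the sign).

-0.670820  (= −√(9/20))

triangle: 1!·4!·2!/8! = 48/40320
(j±m)!: 2!·3!·3!·0!·4!·2! = 3456
prefactor² = (2J+1)·Δ·N² = 144/5
  k=1: −1/(1!·0!·2!·2!·2!·0!) = -1/8
Σ = -1/8  ⇒  CG² = 144/5·(-1/8)² = 9/20
CG = −√(9/20) = -0.670820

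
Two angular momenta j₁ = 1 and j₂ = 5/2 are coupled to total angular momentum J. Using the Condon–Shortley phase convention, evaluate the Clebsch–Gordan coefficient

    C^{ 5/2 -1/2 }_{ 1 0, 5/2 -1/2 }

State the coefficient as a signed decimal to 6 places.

+0.169031  (= +√(1/35))

j₁+j₂−J=1  J+j₁−j₂=1  J−j₁+j₂=4  j₁+j₂+J+1=7
(j₁±m₁, j₂±m₂, J±M) = (1,1,2,3,2,3)
P² = 144/35
sum k=0..1:
  [0] +1/4 = 1/4
  [1] −1/6 = -1/6
S = 1/12
C² = P²·S² = 1/35 ; C = +0.169031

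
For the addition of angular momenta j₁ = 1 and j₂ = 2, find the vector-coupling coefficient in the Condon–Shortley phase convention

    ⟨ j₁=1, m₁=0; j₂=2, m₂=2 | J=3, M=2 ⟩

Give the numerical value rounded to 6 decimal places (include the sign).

+√(1/3) ≈ +0.577350

triangle: 0!*2!*4!/7! = 48/5040
(j±m)!: 1!*1!*4!*0!*5!*1! = 2880
prefactor² = (2J+1)*Δ*N² = 192
  k=0: +1/(0!*0!*1!*4!*1!*0!) = 1/24
Σ = 1/24  ⇒  CG² = 192*1/24² = 1/3
CG = +√(1/3) = +0.577350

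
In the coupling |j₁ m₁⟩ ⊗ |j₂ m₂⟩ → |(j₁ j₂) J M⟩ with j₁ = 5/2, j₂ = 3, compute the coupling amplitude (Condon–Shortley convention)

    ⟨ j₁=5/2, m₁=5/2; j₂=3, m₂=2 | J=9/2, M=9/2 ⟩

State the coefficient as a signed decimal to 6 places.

j₁+j₂−J=1  J+j₁−j₂=4  J−j₁+j₂=5  j₁+j₂+J+1=11
(j₁±m₁, j₂±m₂, J±M) = (5,0,5,1,9,0)
P² = 41472000/11
sum k=0..0:
  [0] +1/2880 = 1/2880
S = 1/2880
C² = P²·S² = 5/11 ; C = +0.674200

+√(5/11) = +0.674200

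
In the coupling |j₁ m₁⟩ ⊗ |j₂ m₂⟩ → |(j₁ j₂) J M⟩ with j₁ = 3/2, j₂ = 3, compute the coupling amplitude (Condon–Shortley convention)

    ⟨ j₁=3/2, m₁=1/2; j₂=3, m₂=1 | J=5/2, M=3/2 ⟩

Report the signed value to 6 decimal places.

-0.591608

√[6·2!1!4!/8! · 2!1!4!2!4!1!] = √(576/35)
  +(−1)^0/∏(0,2,1,4,0,0)! = 1/48  (running 1/48)
  +(−1)^1/∏(1,1,0,3,1,1)! = -1/6  (running -7/48)
⟨..|..⟩ = √(576/35)·(-7/48) = -0.591608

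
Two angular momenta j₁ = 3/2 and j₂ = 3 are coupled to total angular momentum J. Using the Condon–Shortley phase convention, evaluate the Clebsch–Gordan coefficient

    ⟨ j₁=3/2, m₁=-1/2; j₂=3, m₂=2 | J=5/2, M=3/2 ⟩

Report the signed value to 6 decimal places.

+√(1/14) ≈ +0.267261

√[6·2!1!4!/8! · 1!2!5!1!4!1!] = √(288/7)
  +(−1)^1/∏(1,1,1,4,0,0)! = -1/24  (running -1/24)
  +(−1)^2/∏(2,0,0,3,1,1)! = 1/12  (running 1/24)
⟨..|..⟩ = √(288/7)·(1/24) = +0.267261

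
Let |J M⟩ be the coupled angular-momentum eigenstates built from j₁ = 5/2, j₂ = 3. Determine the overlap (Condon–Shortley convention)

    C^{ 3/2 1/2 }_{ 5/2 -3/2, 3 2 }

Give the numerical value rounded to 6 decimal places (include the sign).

triangle: 4!·1!·2!/8! = 48/40320
(j±m)!: 1!·4!·5!·1!·2!·1! = 5760
prefactor² = (2J+1)·Δ·N² = 192/7
  k=3: −1/(3!·1!·1!·2!·0!·0!) = -1/12
  k=4: +1/(4!·0!·0!·1!·1!·1!) = 1/24
Σ = -1/24  ⇒  CG² = 192/7·(-1/24)² = 1/21
CG = −√(1/21) = -0.218218

−√(1/21) = -0.218218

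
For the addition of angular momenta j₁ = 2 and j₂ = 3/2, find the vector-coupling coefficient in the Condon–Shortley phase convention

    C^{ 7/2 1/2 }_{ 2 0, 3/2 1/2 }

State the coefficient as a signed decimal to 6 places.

j₁+j₂−J=0  J+j₁−j₂=4  J−j₁+j₂=3  j₁+j₂+J+1=8
(j₁±m₁, j₂±m₂, J±M) = (2,2,2,1,4,3)
P² = 1152/35
sum k=0..0:
  [0] +1/8 = 1/8
S = 1/8
C² = P²·S² = 18/35 ; C = +0.717137

+√(18/35) = +0.717137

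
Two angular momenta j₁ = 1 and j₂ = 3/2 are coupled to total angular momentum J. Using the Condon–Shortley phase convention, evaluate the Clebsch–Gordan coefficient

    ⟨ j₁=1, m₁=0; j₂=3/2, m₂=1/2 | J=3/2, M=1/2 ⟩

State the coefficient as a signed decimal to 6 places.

−√(1/15) ≈ -0.258199

√[4·1!1!2!/5! · 1!1!2!1!2!1!] = √(4/15)
  +(−1)^0/∏(0,1,1,2,0,0)! = 1/2  (running 1/2)
  +(−1)^1/∏(1,0,0,1,1,1)! = -1  (running -1/2)
⟨..|..⟩ = √(4/15)·(-1/2) = -0.258199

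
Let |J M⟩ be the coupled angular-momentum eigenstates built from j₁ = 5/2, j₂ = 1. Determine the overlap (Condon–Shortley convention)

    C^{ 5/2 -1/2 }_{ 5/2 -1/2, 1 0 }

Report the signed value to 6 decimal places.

triangle: 1!·4!·1!/7! = 24/5040
(j±m)!: 2!·3!·1!·1!·2!·3! = 144
prefactor² = (2J+1)·Δ·N² = 144/35
  k=0: +1/(0!·1!·3!·1!·1!·0!) = 1/6
  k=1: −1/(1!·0!·2!·0!·2!·1!) = -1/4
Σ = -1/12  ⇒  CG² = 144/35·(-1/12)² = 1/35
CG = −√(1/35) = -0.169031

-0.169031  (= −√(1/35))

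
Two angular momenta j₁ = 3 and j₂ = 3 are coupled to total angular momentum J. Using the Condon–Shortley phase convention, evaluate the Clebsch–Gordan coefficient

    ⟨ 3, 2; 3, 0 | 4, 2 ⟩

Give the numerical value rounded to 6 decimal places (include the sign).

+0.139573  (= +√(3/154))

j₁+j₂−J=2  J+j₁−j₂=4  J−j₁+j₂=4  j₁+j₂+J+1=11
(j₁±m₁, j₂±m₂, J±M) = (5,1,3,3,6,2)
P² = 124416/77
sum k=0..1:
  [0] +1/72 = 1/72
  [1] −1/96 = -1/96
S = 1/288
C² = P²·S² = 3/154 ; C = +0.139573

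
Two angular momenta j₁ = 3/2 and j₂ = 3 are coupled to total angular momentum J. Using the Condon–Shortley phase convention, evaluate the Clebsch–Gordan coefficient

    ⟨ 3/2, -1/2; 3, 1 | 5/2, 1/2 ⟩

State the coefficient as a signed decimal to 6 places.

-0.119523  (= −√(1/70))

j₁+j₂−J=2  J+j₁−j₂=1  J−j₁+j₂=4  j₁+j₂+J+1=8
(j₁±m₁, j₂±m₂, J±M) = (1,2,4,2,3,2)
P² = 288/35
sum k=1..2:
  [1] −1/6 = -1/6
  [2] +1/8 = 1/8
S = -1/24
C² = P²·S² = 1/70 ; C = -0.119523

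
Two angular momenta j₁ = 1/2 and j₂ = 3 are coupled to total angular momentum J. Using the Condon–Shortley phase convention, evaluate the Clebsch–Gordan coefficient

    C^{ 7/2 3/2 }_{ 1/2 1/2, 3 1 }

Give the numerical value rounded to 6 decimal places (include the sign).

+√(5/7) ≈ +0.845154

√[8·0!1!6!/8! · 1!0!4!2!5!2!] = √(11520/7)
  +(−1)^0/∏(0,0,0,4,1,2)! = 1/48  (running 1/48)
⟨..|..⟩ = √(11520/7)·(1/48) = +0.845154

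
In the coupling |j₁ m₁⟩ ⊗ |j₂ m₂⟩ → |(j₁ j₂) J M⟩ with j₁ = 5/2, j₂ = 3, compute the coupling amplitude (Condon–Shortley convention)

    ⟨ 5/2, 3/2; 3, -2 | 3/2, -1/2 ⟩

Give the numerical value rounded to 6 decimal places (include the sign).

triangle: 4!·1!·2!/8! = 48/40320
(j±m)!: 4!·1!·1!·5!·1!·2! = 5760
prefactor² = (2J+1)·Δ·N² = 192/7
  k=0: +1/(0!·4!·1!·1!·0!·1!) = 1/24
  k=1: −1/(1!·3!·0!·0!·1!·2!) = -1/12
Σ = -1/24  ⇒  CG² = 192/7·(-1/24)² = 1/21
CG = −√(1/21) = -0.218218

-0.218218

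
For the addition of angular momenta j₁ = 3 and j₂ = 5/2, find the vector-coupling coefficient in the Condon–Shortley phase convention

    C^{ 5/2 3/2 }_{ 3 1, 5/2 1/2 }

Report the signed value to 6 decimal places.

j₁+j₂−J=3  J+j₁−j₂=3  J−j₁+j₂=2  j₁+j₂+J+1=9
(j₁±m₁, j₂±m₂, J±M) = (4,2,3,2,4,1)
P² = 576/35
sum k=1..2:
  [1] −1/8 = -1/8
  [2] +1/12 = 1/12
S = -1/24
C² = P²·S² = 1/35 ; C = -0.169031

-0.169031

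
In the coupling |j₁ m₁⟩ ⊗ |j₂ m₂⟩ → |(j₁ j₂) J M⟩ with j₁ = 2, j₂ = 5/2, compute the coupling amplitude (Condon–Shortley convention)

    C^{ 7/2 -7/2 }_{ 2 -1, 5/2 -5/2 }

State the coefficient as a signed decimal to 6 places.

+√(5/9) = +0.745356

√[8·1!3!4!/9! · 1!3!0!5!0!7!] = √(11520)
  +(−1)^0/∏(0,1,3,0,0,4)! = 1/144  (running 1/144)
⟨..|..⟩ = √(11520)·(1/144) = +0.745356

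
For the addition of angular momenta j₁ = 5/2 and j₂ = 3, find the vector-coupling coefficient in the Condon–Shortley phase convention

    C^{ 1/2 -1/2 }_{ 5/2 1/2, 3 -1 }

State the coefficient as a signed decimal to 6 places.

j₁+j₂−J=5  J+j₁−j₂=0  J−j₁+j₂=1  j₁+j₂+J+1=7
(j₁±m₁, j₂±m₂, J±M) = (3,2,2,4,0,1)
P² = 192/7
sum k=2..2:
  [2] +1/12 = 1/12
S = 1/12
C² = P²·S² = 4/21 ; C = +0.436436

+√(4/21) ≈ +0.436436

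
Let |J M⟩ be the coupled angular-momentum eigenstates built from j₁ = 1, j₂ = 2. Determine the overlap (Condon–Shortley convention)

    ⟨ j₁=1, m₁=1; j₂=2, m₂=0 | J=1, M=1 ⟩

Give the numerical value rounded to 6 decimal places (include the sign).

+0.316228

j₁+j₂−J=2  J+j₁−j₂=0  J−j₁+j₂=2  j₁+j₂+J+1=5
(j₁±m₁, j₂±m₂, J±M) = (2,0,2,2,2,0)
P² = 8/5
sum k=0..0:
  [0] +1/4 = 1/4
S = 1/4
C² = P²·S² = 1/10 ; C = +0.316228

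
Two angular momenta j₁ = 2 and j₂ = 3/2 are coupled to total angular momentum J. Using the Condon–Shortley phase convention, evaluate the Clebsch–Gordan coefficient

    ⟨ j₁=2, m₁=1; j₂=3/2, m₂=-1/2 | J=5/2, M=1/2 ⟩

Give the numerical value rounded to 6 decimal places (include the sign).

+0.597614

j₁+j₂−J=1  J+j₁−j₂=3  J−j₁+j₂=2  j₁+j₂+J+1=7
(j₁±m₁, j₂±m₂, J±M) = (3,1,1,2,3,2)
P² = 72/35
sum k=0..1:
  [0] +1/2 = 1/2
  [1] −1/12 = -1/12
S = 5/12
C² = P²·S² = 5/14 ; C = +0.597614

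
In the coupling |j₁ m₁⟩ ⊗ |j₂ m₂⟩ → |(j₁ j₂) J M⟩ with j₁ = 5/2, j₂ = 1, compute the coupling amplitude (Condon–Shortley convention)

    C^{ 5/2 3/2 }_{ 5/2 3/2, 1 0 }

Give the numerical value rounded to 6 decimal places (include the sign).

+0.507093

j₁+j₂−J=1  J+j₁−j₂=4  J−j₁+j₂=1  j₁+j₂+J+1=7
(j₁±m₁, j₂±m₂, J±M) = (4,1,1,1,4,1)
P² = 576/35
sum k=0..1:
  [0] +1/6 = 1/6
  [1] −1/24 = -1/24
S = 1/8
C² = P²·S² = 9/35 ; C = +0.507093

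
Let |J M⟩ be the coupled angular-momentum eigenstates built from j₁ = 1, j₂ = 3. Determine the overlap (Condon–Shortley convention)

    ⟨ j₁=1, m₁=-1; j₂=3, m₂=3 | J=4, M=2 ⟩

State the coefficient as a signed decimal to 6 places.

+√(1/28) ≈ +0.188982

triangle: 0!×2!×6!/9! = 1440/362880
(j±m)!: 0!×2!×6!×0!×6!×2! = 2073600
prefactor² = (2J+1)×Δ×N² = 518400/7
  k=0: +1/(0!×0!×2!×6!×0!×0!) = 1/1440
Σ = 1/1440  ⇒  CG² = 518400/7×1/1440² = 1/28
CG = +√(1/28) = +0.188982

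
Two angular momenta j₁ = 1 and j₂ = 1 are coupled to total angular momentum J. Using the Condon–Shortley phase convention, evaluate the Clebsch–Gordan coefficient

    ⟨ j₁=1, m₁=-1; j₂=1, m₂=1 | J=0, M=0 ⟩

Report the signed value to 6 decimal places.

√[1·2!0!0!/3! · 0!2!2!0!0!0!] = √(4/3)
  +(−1)^2/∏(2,0,0,0,0,0)! = 1/2  (running 1/2)
⟨..|..⟩ = √(4/3)·(1/2) = +0.577350

+√(1/3) ≈ +0.577350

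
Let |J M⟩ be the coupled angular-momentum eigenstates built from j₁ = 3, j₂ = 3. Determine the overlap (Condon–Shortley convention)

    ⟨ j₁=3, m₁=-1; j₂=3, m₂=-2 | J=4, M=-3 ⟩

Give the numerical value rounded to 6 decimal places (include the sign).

√[9·2!4!4!/11! · 2!4!1!5!1!7!] = √(82944/11)
  +(−1)^0/∏(0,2,4,1,0,3)! = 1/288  (running 1/288)
  +(−1)^1/∏(1,1,3,0,1,4)! = -1/144  (running -1/288)
⟨..|..⟩ = √(82944/11)·(-1/288) = -0.301511

−√(1/11) ≈ -0.301511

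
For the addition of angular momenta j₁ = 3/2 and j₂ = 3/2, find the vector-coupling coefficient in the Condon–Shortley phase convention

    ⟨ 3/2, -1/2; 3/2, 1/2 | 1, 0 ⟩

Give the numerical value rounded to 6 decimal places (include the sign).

triangle: 2!×1!×1!/5! = 2/120
(j±m)!: 1!×2!×2!×1!×1!×1! = 4
prefactor² = (2J+1)×Δ×N² = 1/5
  k=1: −1/(1!×1!×1!×1!×0!×0!) = -1
  k=2: +1/(2!×0!×0!×0!×1!×1!) = 1/2
Σ = -1/2  ⇒  CG² = 1/5×(-1/2)² = 1/20
CG = −√(1/20) = -0.223607

-0.223607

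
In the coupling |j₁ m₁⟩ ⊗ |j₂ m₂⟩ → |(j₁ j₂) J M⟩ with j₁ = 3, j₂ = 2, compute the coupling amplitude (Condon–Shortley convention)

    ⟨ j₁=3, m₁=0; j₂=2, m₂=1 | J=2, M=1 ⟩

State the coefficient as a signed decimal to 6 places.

triangle: 3!·3!·1!/8! = 36/40320
(j±m)!: 3!·3!·3!·1!·3!·1! = 1296
prefactor² = (2J+1)·Δ·N² = 81/14
  k=2: +1/(2!·1!·1!·1!·2!·0!) = 1/4
  k=3: −1/(3!·0!·0!·0!·3!·1!) = -1/36
Σ = 2/9  ⇒  CG² = 81/14·2/9² = 2/7
CG = +√(2/7) = +0.534522

+0.534522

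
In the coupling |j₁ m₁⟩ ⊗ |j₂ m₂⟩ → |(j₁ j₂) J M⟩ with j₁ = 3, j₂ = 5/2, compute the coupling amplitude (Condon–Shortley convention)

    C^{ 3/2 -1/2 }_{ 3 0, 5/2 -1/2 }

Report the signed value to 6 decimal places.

+√(4/35) ≈ +0.338062

triangle: 4!*2!*1!/8! = 48/40320
(j±m)!: 3!*3!*2!*3!*1!*2! = 864
prefactor² = (2J+1)*Δ*N² = 144/35
  k=1: −1/(1!*3!*2!*1!*0!*0!) = -1/12
  k=2: +1/(2!*2!*1!*0!*1!*1!) = 1/4
Σ = 1/6  ⇒  CG² = 144/35*1/6² = 4/35
CG = +√(4/35) = +0.338062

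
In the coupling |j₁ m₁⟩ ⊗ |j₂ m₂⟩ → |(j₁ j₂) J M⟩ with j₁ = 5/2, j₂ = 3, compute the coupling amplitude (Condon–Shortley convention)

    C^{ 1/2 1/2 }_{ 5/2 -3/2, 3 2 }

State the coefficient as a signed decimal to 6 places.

triangle: 5!·0!·1!/7! = 120/5040
(j±m)!: 1!·4!·5!·1!·1!·0! = 2880
prefactor² = (2J+1)·Δ·N² = 960/7
  k=4: +1/(4!·1!·0!·1!·0!·0!) = 1/24
Σ = 1/24  ⇒  CG² = 960/7·1/24² = 5/21
CG = +√(5/21) = +0.487950

+√(5/21) = +0.487950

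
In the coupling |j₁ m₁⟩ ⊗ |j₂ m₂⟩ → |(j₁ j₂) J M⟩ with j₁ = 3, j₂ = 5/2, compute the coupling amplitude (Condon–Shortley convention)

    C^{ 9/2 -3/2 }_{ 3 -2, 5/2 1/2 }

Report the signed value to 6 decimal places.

triangle: 1!*5!*4!/11! = 2880/39916800
(j±m)!: 1!*5!*3!*2!*3!*6! = 6220800
prefactor² = (2J+1)*Δ*N² = 345600/77
  k=0: +1/(0!*1!*5!*3!*0!*1!) = 1/720
  k=1: −1/(1!*0!*4!*2!*1!*2!) = -1/96
Σ = -13/1440  ⇒  CG² = 345600/77*(-13/1440)² = 169/462
CG = −√(169/462) = -0.604815

-0.604815  (= −√(169/462))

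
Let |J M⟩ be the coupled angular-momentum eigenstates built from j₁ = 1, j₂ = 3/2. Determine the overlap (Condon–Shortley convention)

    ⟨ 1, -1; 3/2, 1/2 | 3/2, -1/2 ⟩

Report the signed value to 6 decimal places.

−√(8/15) = -0.730297

j₁+j₂−J=1  J+j₁−j₂=1  J−j₁+j₂=2  j₁+j₂+J+1=5
(j₁±m₁, j₂±m₂, J±M) = (0,2,2,1,1,2)
P² = 8/15
sum k=1..1:
  [1] −1/1 = -1
S = -1
C² = P²·S² = 8/15 ; C = -0.730297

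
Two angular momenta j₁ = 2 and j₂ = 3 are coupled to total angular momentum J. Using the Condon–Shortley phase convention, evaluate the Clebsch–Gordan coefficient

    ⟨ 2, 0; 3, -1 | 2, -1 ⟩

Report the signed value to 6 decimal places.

−√(1/7) = -0.377964

triangle: 3!·1!·3!/8! = 36/40320
(j±m)!: 2!·2!·2!·4!·1!·3! = 1152
prefactor² = (2J+1)·Δ·N² = 36/7
  k=1: −1/(1!·2!·1!·1!·0!·2!) = -1/4
  k=2: +1/(2!·1!·0!·0!·1!·3!) = 1/12
Σ = -1/6  ⇒  CG² = 36/7·(-1/6)² = 1/7
CG = −√(1/7) = -0.377964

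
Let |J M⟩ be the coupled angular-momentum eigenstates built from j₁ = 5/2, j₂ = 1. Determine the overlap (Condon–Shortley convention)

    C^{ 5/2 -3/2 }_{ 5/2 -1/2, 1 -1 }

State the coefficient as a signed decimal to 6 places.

+√(16/35) ≈ +0.676123

triangle: 1!×4!×1!/7! = 24/5040
(j±m)!: 2!×3!×0!×2!×1!×4! = 576
prefactor² = (2J+1)×Δ×N² = 576/35
  k=0: +1/(0!×1!×3!×0!×1!×1!) = 1/6
Σ = 1/6  ⇒  CG² = 576/35×1/6² = 16/35
CG = +√(16/35) = +0.676123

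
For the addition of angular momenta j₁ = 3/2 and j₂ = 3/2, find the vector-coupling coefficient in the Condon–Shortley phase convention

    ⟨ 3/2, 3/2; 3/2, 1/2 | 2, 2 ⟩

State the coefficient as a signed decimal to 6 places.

j₁+j₂−J=1  J+j₁−j₂=2  J−j₁+j₂=2  j₁+j₂+J+1=6
(j₁±m₁, j₂±m₂, J±M) = (3,0,2,1,4,0)
P² = 8
sum k=0..0:
  [0] +1/4 = 1/4
S = 1/4
C² = P²·S² = 1/2 ; C = +0.707107

+√(1/2) = +0.707107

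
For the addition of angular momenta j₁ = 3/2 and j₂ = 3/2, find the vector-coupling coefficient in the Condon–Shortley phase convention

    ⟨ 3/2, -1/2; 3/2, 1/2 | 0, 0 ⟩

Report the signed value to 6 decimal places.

triangle: 3!·0!·0!/4! = 6/24
(j±m)!: 1!·2!·2!·1!·0!·0! = 4
prefactor² = (2J+1)·Δ·N² = 1
  k=2: +1/(2!·1!·0!·0!·0!·0!) = 1/2
Σ = 1/2  ⇒  CG² = 1·1/2² = 1/4
CG = +√(1/4) = +0.500000

+0.500000  (= +√(1/4))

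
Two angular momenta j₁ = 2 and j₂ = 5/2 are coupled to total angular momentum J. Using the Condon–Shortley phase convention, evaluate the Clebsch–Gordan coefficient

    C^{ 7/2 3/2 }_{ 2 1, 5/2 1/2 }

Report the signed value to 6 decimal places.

+√(2/21) ≈ +0.308607

√[8·1!3!4!/9! · 3!1!3!2!5!2!] = √(384/7)
  +(−1)^0/∏(0,1,1,3,2,1)! = 1/12  (running 1/12)
  +(−1)^1/∏(1,0,0,2,3,2)! = -1/24  (running 1/24)
⟨..|..⟩ = √(384/7)·(1/24) = +0.308607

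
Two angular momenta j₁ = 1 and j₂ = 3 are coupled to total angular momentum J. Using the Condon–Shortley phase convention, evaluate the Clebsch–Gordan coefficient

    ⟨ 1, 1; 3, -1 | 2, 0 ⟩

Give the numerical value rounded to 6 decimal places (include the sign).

+0.534522  (= +√(2/7))

triangle: 2!*0!*4!/7! = 48/5040
(j±m)!: 2!*0!*2!*4!*2!*2! = 384
prefactor² = (2J+1)*Δ*N² = 128/7
  k=0: +1/(0!*2!*0!*2!*0!*2!) = 1/8
Σ = 1/8  ⇒  CG² = 128/7*1/8² = 2/7
CG = +√(2/7) = +0.534522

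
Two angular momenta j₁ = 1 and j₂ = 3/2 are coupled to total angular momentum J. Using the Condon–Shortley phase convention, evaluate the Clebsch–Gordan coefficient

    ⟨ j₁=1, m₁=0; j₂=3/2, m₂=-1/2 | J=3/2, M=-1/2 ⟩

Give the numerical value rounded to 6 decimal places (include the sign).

+√(1/15) = +0.258199

j₁+j₂−J=1  J+j₁−j₂=1  J−j₁+j₂=2  j₁+j₂+J+1=5
(j₁±m₁, j₂±m₂, J±M) = (1,1,1,2,1,2)
P² = 4/15
sum k=0..1:
  [0] +1/1 = 1
  [1] −1/2 = -1/2
S = 1/2
C² = P²·S² = 1/15 ; C = +0.258199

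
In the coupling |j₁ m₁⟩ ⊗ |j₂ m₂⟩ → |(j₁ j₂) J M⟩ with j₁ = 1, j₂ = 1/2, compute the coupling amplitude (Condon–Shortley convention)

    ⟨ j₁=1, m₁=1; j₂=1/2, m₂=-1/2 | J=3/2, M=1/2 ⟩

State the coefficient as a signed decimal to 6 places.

+0.577350  (= +√(1/3))

j₁+j₂−J=0  J+j₁−j₂=2  J−j₁+j₂=1  j₁+j₂+J+1=4
(j₁±m₁, j₂±m₂, J±M) = (2,0,0,1,2,1)
P² = 4/3
sum k=0..0:
  [0] +1/2 = 1/2
S = 1/2
C² = P²·S² = 1/3 ; C = +0.577350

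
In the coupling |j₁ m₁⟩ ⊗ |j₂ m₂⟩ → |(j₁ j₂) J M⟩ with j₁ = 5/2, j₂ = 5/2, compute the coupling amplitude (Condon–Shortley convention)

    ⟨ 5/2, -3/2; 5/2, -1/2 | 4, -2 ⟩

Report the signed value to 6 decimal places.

-0.422577  (= −√(5/28))

triangle: 1!×4!×4!/10! = 576/3628800
(j±m)!: 1!×4!×2!×3!×2!×6! = 414720
prefactor² = (2J+1)×Δ×N² = 20736/35
  k=0: +1/(0!×1!×4!×2!×0!×2!) = 1/96
  k=1: −1/(1!×0!×3!×1!×1!×3!) = -1/36
Σ = -5/288  ⇒  CG² = 20736/35×(-5/288)² = 5/28
CG = −√(5/28) = -0.422577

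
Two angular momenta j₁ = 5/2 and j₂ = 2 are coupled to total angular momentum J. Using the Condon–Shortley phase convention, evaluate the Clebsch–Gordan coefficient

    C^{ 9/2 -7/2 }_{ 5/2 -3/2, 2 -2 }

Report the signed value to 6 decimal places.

√[10·0!5!4!/10! · 1!4!0!4!1!8!] = √(184320)
  +(−1)^0/∏(0,0,4,0,1,4)! = 1/576  (running 1/576)
⟨..|..⟩ = √(184320)·(1/576) = +0.745356

+√(5/9) ≈ +0.745356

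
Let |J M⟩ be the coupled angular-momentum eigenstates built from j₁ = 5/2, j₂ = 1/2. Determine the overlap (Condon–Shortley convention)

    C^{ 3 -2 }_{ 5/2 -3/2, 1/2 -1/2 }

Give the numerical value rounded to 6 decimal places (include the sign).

+0.912871

j₁+j₂−J=0  J+j₁−j₂=5  J−j₁+j₂=1  j₁+j₂+J+1=7
(j₁±m₁, j₂±m₂, J±M) = (1,4,0,1,1,5)
P² = 480
sum k=0..0:
  [0] +1/24 = 1/24
S = 1/24
C² = P²·S² = 5/6 ; C = +0.912871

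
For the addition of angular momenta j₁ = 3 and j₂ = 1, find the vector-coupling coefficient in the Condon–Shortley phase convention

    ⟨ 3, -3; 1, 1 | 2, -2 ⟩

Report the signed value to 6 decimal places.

√[5·2!4!0!/7! · 0!6!2!0!0!4!] = √(11520/7)
  +(−1)^2/∏(2,0,4,0,0,0)! = 1/48  (running 1/48)
⟨..|..⟩ = √(11520/7)·(1/48) = +0.845154

+0.845154  (= +√(5/7))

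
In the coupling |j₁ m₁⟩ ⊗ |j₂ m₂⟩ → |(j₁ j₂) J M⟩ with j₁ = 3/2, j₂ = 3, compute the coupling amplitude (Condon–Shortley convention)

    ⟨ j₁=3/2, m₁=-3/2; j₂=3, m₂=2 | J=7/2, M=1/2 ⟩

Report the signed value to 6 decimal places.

-0.487950

j₁+j₂−J=1  J+j₁−j₂=2  J−j₁+j₂=5  j₁+j₂+J+1=9
(j₁±m₁, j₂±m₂, J±M) = (0,3,5,1,4,3)
P² = 3840/7
sum k=1..1:
  [1] −1/48 = -1/48
S = -1/48
C² = P²·S² = 5/21 ; C = -0.487950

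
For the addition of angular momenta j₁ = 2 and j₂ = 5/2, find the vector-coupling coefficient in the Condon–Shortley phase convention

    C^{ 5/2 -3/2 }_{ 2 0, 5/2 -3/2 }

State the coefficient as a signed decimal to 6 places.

triangle: 2!×2!×3!/8! = 24/40320
(j±m)!: 2!×2!×1!×4!×1!×4! = 2304
prefactor² = (2J+1)×Δ×N² = 288/35
  k=0: +1/(0!×2!×2!×1!×0!×2!) = 1/8
  k=1: −1/(1!×1!×1!×0!×1!×3!) = -1/6
Σ = -1/24  ⇒  CG² = 288/35×(-1/24)² = 1/70
CG = −√(1/70) = -0.119523

−√(1/70) ≈ -0.119523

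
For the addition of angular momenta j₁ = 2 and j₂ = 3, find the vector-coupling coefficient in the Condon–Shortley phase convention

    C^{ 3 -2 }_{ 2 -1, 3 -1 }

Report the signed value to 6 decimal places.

-0.500000  (= −√(1/4))

triangle: 2!·2!·4!/9! = 96/362880
(j±m)!: 1!·3!·2!·4!·1!·5! = 34560
prefactor² = (2J+1)·Δ·N² = 64
  k=1: −1/(1!·1!·2!·1!·0!·3!) = -1/12
  k=2: +1/(2!·0!·1!·0!·1!·4!) = 1/48
Σ = -1/16  ⇒  CG² = 64·(-1/16)² = 1/4
CG = −√(1/4) = -0.500000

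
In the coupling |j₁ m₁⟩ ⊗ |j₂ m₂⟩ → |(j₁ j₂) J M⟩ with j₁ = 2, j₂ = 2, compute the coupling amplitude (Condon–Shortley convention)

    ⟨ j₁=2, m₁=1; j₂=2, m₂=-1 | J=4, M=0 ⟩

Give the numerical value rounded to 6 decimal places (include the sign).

√[9·0!4!4!/9! · 3!1!1!3!4!4!] = √(10368/35)
  +(−1)^0/∏(0,0,1,1,3,3)! = 1/36  (running 1/36)
⟨..|..⟩ = √(10368/35)·(1/36) = +0.478091

+√(8/35) ≈ +0.478091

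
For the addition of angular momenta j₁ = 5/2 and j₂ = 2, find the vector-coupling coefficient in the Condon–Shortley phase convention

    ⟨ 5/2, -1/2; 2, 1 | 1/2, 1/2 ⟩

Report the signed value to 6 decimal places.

-0.365148

j₁+j₂−J=4  J+j₁−j₂=1  J−j₁+j₂=0  j₁+j₂+J+1=6
(j₁±m₁, j₂±m₂, J±M) = (2,3,3,1,1,0)
P² = 24/5
sum k=3..3:
  [3] −1/6 = -1/6
S = -1/6
C² = P²·S² = 2/15 ; C = -0.365148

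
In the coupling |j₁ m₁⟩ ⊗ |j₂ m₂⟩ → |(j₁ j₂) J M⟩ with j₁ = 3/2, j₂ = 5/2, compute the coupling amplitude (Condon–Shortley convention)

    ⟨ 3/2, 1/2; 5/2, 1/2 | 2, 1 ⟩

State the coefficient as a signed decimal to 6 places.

-0.545545  (= −√(25/84))

j₁+j₂−J=2  J+j₁−j₂=1  J−j₁+j₂=3  j₁+j₂+J+1=7
(j₁±m₁, j₂±m₂, J±M) = (2,1,3,2,3,1)
P² = 12/7
sum k=0..1:
  [0] +1/12 = 1/12
  [1] −1/2 = -1/2
S = -5/12
C² = P²·S² = 25/84 ; C = -0.545545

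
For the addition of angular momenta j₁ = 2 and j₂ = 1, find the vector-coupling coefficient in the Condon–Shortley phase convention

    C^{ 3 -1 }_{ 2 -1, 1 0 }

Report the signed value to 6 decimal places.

√[7·0!4!2!/7! · 1!3!1!1!2!4!] = √(96/5)
  +(−1)^0/∏(0,0,3,1,1,1)! = 1/6  (running 1/6)
⟨..|..⟩ = √(96/5)·(1/6) = +0.730297

+√(8/15) ≈ +0.730297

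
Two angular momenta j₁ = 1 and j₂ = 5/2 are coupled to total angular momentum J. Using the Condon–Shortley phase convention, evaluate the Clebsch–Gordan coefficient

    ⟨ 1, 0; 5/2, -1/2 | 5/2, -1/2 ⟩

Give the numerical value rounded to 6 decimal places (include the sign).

+√(1/35) = +0.169031

triangle: 1!*1!*4!/7! = 24/5040
(j±m)!: 1!*1!*2!*3!*2!*3! = 144
prefactor² = (2J+1)*Δ*N² = 144/35
  k=0: +1/(0!*1!*1!*2!*0!*2!) = 1/4
  k=1: −1/(1!*0!*0!*1!*1!*3!) = -1/6
Σ = 1/12  ⇒  CG² = 144/35*1/12² = 1/35
CG = +√(1/35) = +0.169031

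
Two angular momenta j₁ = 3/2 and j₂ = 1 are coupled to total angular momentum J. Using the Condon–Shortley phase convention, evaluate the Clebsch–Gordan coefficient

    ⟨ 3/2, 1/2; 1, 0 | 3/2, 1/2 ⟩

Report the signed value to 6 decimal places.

+0.258199  (= +√(1/15))

j₁+j₂−J=1  J+j₁−j₂=2  J−j₁+j₂=1  j₁+j₂+J+1=5
(j₁±m₁, j₂±m₂, J±M) = (2,1,1,1,2,1)
P² = 4/15
sum k=0..1:
  [0] +1/1 = 1
  [1] −1/2 = -1/2
S = 1/2
C² = P²·S² = 1/15 ; C = +0.258199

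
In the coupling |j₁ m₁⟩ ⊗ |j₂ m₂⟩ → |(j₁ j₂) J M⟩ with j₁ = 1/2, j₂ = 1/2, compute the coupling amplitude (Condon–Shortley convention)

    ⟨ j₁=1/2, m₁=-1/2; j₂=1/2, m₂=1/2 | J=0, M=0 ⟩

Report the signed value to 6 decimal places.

triangle: 1!*0!*0!/2! = 1/2
(j±m)!: 0!*1!*1!*0!*0!*0! = 1
prefactor² = (2J+1)*Δ*N² = 1/2
  k=1: −1/(1!*0!*0!*0!*0!*0!) = -1
Σ = -1  ⇒  CG² = 1/2*(-1)² = 1/2
CG = −√(1/2) = -0.707107

−√(1/2) ≈ -0.707107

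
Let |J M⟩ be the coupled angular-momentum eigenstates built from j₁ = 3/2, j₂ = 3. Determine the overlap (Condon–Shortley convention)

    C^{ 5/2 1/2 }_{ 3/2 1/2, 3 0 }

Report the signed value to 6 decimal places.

triangle: 2!*1!*4!/8! = 48/40320
(j±m)!: 2!*1!*3!*3!*3!*2! = 864
prefactor² = (2J+1)*Δ*N² = 216/35
  k=0: +1/(0!*2!*1!*3!*0!*1!) = 1/12
  k=1: −1/(1!*1!*0!*2!*1!*2!) = -1/4
Σ = -1/6  ⇒  CG² = 216/35*(-1/6)² = 6/35
CG = −√(6/35) = -0.414039

-0.414039  (= −√(6/35))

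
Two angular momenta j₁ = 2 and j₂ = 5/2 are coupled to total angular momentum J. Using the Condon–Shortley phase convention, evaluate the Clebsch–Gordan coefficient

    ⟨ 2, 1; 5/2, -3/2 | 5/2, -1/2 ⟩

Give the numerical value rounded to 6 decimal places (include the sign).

+0.414039  (= +√(6/35))

triangle: 2!*2!*3!/8! = 24/40320
(j±m)!: 3!*1!*1!*4!*2!*3! = 1728
prefactor² = (2J+1)*Δ*N² = 216/35
  k=0: +1/(0!*2!*1!*1!*1!*2!) = 1/4
  k=1: −1/(1!*1!*0!*0!*2!*3!) = -1/12
Σ = 1/6  ⇒  CG² = 216/35*1/6² = 6/35
CG = +√(6/35) = +0.414039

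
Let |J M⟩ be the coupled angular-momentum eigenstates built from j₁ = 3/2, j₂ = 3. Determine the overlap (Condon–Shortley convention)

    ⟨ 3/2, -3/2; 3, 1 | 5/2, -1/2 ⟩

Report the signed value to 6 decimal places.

+√(27/70) = +0.621059

j₁+j₂−J=2  J+j₁−j₂=1  J−j₁+j₂=4  j₁+j₂+J+1=8
(j₁±m₁, j₂±m₂, J±M) = (0,3,4,2,2,3)
P² = 864/35
sum k=2..2:
  [2] +1/8 = 1/8
S = 1/8
C² = P²·S² = 27/70 ; C = +0.621059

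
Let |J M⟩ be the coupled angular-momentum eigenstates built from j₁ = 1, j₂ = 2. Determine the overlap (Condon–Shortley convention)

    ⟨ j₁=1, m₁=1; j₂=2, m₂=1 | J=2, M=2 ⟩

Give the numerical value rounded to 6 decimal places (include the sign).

+√(1/3) ≈ +0.577350

√[5·1!1!3!/6! · 2!0!3!1!4!0!] = √(12)
  +(−1)^0/∏(0,1,0,3,1,0)! = 1/6  (running 1/6)
⟨..|..⟩ = √(12)·(1/6) = +0.577350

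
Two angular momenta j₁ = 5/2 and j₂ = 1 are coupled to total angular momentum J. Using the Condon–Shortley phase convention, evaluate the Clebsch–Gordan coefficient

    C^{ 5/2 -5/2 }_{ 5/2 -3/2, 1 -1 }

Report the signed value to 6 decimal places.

√[6·1!4!1!/7! · 1!4!0!2!0!5!] = √(1152/7)
  +(−1)^0/∏(0,1,4,0,0,1)! = 1/24  (running 1/24)
⟨..|..⟩ = √(1152/7)·(1/24) = +0.534522

+0.534522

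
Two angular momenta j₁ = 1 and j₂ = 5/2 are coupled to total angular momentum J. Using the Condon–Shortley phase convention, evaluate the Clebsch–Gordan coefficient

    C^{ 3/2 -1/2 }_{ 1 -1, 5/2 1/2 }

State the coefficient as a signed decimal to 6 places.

+√(1/5) ≈ +0.447214

triangle: 2!·0!·3!/6! = 12/720
(j±m)!: 0!·2!·3!·2!·1!·2! = 48
prefactor² = (2J+1)·Δ·N² = 16/5
  k=2: +1/(2!·0!·0!·1!·0!·2!) = 1/4
Σ = 1/4  ⇒  CG² = 16/5·1/4² = 1/5
CG = +√(1/5) = +0.447214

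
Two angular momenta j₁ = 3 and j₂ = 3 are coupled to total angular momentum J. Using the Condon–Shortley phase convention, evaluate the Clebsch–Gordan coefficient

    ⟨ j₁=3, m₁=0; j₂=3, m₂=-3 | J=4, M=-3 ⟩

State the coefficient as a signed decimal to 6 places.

+0.639602

triangle: 2!·4!·4!/11! = 1152/39916800
(j±m)!: 3!·3!·0!·6!·1!·7! = 130636800
prefactor² = (2J+1)·Δ·N² = 373248/11
  k=0: +1/(0!·2!·3!·0!·1!·4!) = 1/288
Σ = 1/288  ⇒  CG² = 373248/11·1/288² = 9/22
CG = +√(9/22) = +0.639602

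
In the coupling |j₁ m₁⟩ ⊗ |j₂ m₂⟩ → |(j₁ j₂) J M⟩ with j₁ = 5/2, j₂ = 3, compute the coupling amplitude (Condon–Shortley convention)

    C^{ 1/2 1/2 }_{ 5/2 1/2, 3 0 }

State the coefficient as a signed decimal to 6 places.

+√(1/7) ≈ +0.377964

j₁+j₂−J=5  J+j₁−j₂=0  J−j₁+j₂=1  j₁+j₂+J+1=7
(j₁±m₁, j₂±m₂, J±M) = (3,2,3,3,1,0)
P² = 144/7
sum k=2..2:
  [2] +1/12 = 1/12
S = 1/12
C² = P²·S² = 1/7 ; C = +0.377964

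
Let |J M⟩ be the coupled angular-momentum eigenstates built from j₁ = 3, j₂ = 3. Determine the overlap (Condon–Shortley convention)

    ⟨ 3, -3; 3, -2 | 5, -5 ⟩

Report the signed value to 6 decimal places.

√[11·1!5!5!/12! · 0!6!1!5!0!10!] = √(103680000)
  +(−1)^1/∏(1,0,5,0,0,5)! = -1/14400  (running -1/14400)
⟨..|..⟩ = √(103680000)·(-1/14400) = -0.707107

−√(1/2) ≈ -0.707107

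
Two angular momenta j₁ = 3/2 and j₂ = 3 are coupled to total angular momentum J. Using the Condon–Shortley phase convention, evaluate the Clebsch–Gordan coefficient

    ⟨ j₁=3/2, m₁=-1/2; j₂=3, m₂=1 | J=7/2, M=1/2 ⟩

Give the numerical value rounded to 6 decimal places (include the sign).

-0.534522  (= −√(2/7))

√[8·1!2!5!/9! · 1!2!4!2!4!3!] = √(512/7)
  +(−1)^0/∏(0,1,2,4,0,1)! = 1/48  (running 1/48)
  +(−1)^1/∏(1,0,1,3,1,2)! = -1/12  (running -1/16)
⟨..|..⟩ = √(512/7)·(-1/16) = -0.534522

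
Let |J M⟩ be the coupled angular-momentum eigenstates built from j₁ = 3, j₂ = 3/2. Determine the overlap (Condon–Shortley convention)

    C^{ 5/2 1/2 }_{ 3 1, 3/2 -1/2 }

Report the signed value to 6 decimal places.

−√(1/70) ≈ -0.119523

√[6·2!4!1!/8! · 4!2!1!2!3!2!] = √(288/35)
  +(−1)^0/∏(0,2,2,1,2,0)! = 1/8  (running 1/8)
  +(−1)^1/∏(1,1,1,0,3,1)! = -1/6  (running -1/24)
⟨..|..⟩ = √(288/35)·(-1/24) = -0.119523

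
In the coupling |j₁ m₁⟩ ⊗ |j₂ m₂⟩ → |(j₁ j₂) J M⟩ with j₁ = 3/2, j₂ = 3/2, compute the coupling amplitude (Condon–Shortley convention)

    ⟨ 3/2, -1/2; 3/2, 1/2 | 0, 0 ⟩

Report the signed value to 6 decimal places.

j₁+j₂−J=3  J+j₁−j₂=0  J−j₁+j₂=0  j₁+j₂+J+1=4
(j₁±m₁, j₂±m₂, J±M) = (1,2,2,1,0,0)
P² = 1
sum k=2..2:
  [2] +1/2 = 1/2
S = 1/2
C² = P²·S² = 1/4 ; C = +0.500000

+0.500000  (= +√(1/4))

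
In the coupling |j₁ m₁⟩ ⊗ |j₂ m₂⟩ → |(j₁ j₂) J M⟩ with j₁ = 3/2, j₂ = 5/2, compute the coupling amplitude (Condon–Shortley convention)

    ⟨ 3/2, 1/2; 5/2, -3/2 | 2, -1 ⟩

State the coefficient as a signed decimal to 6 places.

√[5·2!1!3!/7! · 2!1!1!4!1!3!] = √(24/7)
  +(−1)^0/∏(0,2,1,1,0,2)! = 1/4  (running 1/4)
  +(−1)^1/∏(1,1,0,0,1,3)! = -1/6  (running 1/12)
⟨..|..⟩ = √(24/7)·(1/12) = +0.154303

+√(1/42) = +0.154303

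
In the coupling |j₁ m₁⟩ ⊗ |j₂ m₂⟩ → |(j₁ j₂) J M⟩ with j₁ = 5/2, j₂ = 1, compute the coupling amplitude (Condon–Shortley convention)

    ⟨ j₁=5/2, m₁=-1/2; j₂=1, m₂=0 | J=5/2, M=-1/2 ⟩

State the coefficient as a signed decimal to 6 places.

-0.169031

triangle: 1!*4!*1!/7! = 24/5040
(j±m)!: 2!*3!*1!*1!*2!*3! = 144
prefactor² = (2J+1)*Δ*N² = 144/35
  k=0: +1/(0!*1!*3!*1!*1!*0!) = 1/6
  k=1: −1/(1!*0!*2!*0!*2!*1!) = -1/4
Σ = -1/12  ⇒  CG² = 144/35*(-1/12)² = 1/35
CG = −√(1/35) = -0.169031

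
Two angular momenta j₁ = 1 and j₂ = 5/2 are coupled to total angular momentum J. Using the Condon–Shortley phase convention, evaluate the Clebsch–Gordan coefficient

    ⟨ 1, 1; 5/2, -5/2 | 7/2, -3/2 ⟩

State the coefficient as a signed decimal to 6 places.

triangle: 0!*2!*5!/8! = 240/40320
(j±m)!: 2!*0!*0!*5!*2!*5! = 57600
prefactor² = (2J+1)*Δ*N² = 19200/7
  k=0: +1/(0!*0!*0!*0!*2!*5!) = 1/240
Σ = 1/240  ⇒  CG² = 19200/7*1/240² = 1/21
CG = +√(1/21) = +0.218218

+0.218218  (= +√(1/21))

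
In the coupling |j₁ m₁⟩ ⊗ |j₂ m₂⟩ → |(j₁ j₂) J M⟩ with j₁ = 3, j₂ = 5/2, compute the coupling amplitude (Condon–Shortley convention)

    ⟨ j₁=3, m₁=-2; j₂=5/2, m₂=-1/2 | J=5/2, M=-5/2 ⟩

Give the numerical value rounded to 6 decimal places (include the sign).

+0.597614  (= +√(5/14))

triangle: 3!×3!×2!/9! = 72/362880
(j±m)!: 1!×5!×2!×3!×0!×5! = 172800
prefactor² = (2J+1)×Δ×N² = 1440/7
  k=2: +1/(2!×1!×3!×0!×0!×2!) = 1/24
Σ = 1/24  ⇒  CG² = 1440/7×1/24² = 5/14
CG = +√(5/14) = +0.597614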